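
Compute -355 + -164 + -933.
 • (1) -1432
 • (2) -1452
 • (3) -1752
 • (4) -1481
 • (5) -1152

First: -355 + -164 = -519
Then: -519 + -933 = -1452
2) -1452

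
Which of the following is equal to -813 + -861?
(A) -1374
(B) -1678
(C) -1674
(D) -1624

-813 + -861 = -1674
C) -1674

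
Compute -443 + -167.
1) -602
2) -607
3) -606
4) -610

-443 + -167 = -610
4) -610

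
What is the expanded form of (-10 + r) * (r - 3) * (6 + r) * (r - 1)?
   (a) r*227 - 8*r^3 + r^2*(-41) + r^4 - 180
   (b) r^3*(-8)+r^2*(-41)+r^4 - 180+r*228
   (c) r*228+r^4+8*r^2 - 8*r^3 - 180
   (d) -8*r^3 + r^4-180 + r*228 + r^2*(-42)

Expanding (-10 + r) * (r - 3) * (6 + r) * (r - 1):
= r^3*(-8)+r^2*(-41)+r^4 - 180+r*228
b) r^3*(-8)+r^2*(-41)+r^4 - 180+r*228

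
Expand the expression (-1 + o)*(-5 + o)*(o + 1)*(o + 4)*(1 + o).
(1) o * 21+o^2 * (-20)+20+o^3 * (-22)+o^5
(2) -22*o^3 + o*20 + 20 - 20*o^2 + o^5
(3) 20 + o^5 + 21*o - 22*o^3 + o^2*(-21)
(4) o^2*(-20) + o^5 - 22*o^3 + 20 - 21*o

Expanding (-1 + o)*(-5 + o)*(o + 1)*(o + 4)*(1 + o):
= o * 21+o^2 * (-20)+20+o^3 * (-22)+o^5
1) o * 21+o^2 * (-20)+20+o^3 * (-22)+o^5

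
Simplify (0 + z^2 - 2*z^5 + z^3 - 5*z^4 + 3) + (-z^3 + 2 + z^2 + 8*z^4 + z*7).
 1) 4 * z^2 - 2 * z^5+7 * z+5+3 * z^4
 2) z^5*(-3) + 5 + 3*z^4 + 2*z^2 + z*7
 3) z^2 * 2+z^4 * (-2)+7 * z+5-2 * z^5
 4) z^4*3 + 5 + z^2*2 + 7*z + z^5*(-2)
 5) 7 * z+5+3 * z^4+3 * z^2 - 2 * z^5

Adding the polynomials and combining like terms:
(0 + z^2 - 2*z^5 + z^3 - 5*z^4 + 3) + (-z^3 + 2 + z^2 + 8*z^4 + z*7)
= z^4*3 + 5 + z^2*2 + 7*z + z^5*(-2)
4) z^4*3 + 5 + z^2*2 + 7*z + z^5*(-2)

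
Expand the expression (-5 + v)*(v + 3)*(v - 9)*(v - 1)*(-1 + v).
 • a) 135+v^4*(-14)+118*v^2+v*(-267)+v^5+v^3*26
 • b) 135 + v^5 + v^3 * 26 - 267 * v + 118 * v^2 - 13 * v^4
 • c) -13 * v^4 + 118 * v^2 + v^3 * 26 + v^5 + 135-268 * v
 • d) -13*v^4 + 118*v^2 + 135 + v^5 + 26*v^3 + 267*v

Expanding (-5 + v)*(v + 3)*(v - 9)*(v - 1)*(-1 + v):
= 135 + v^5 + v^3 * 26 - 267 * v + 118 * v^2 - 13 * v^4
b) 135 + v^5 + v^3 * 26 - 267 * v + 118 * v^2 - 13 * v^4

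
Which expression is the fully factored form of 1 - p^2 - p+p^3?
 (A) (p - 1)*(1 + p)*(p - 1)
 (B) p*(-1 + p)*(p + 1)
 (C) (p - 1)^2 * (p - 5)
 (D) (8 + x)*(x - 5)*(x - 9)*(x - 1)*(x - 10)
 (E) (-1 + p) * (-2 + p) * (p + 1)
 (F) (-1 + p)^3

We need to factor 1 - p^2 - p+p^3.
The factored form is (p - 1)*(1 + p)*(p - 1).
A) (p - 1)*(1 + p)*(p - 1)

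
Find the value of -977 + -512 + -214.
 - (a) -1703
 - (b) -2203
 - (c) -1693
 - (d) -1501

First: -977 + -512 = -1489
Then: -1489 + -214 = -1703
a) -1703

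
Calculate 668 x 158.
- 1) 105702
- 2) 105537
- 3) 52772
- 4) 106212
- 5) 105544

668 * 158 = 105544
5) 105544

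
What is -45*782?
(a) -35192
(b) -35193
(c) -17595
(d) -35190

-45 * 782 = -35190
d) -35190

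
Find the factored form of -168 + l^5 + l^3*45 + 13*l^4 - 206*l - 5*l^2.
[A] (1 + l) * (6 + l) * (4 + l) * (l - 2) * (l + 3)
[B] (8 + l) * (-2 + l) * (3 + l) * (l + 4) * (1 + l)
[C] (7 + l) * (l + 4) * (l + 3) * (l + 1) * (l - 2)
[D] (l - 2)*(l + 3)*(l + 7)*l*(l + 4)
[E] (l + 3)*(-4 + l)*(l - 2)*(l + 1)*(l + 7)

We need to factor -168 + l^5 + l^3*45 + 13*l^4 - 206*l - 5*l^2.
The factored form is (7 + l) * (l + 4) * (l + 3) * (l + 1) * (l - 2).
C) (7 + l) * (l + 4) * (l + 3) * (l + 1) * (l - 2)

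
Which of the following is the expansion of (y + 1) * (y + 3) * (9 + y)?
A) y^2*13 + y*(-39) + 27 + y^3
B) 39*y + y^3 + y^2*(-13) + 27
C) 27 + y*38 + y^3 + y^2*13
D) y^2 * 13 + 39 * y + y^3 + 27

Expanding (y + 1) * (y + 3) * (9 + y):
= y^2 * 13 + 39 * y + y^3 + 27
D) y^2 * 13 + 39 * y + y^3 + 27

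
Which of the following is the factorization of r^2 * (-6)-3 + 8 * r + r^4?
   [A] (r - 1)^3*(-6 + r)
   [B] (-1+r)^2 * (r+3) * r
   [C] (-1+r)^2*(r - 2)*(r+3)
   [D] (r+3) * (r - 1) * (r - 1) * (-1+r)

We need to factor r^2 * (-6)-3 + 8 * r + r^4.
The factored form is (r+3) * (r - 1) * (r - 1) * (-1+r).
D) (r+3) * (r - 1) * (r - 1) * (-1+r)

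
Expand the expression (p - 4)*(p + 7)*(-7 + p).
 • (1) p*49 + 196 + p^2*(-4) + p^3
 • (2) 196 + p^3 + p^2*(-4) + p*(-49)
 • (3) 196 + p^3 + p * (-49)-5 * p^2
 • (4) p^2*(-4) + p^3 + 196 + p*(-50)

Expanding (p - 4)*(p + 7)*(-7 + p):
= 196 + p^3 + p^2*(-4) + p*(-49)
2) 196 + p^3 + p^2*(-4) + p*(-49)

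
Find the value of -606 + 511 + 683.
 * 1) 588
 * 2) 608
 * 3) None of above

First: -606 + 511 = -95
Then: -95 + 683 = 588
1) 588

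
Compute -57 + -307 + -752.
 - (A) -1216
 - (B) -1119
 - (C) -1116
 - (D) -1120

First: -57 + -307 = -364
Then: -364 + -752 = -1116
C) -1116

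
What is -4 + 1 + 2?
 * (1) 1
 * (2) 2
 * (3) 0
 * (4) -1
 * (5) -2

First: -4 + 1 = -3
Then: -3 + 2 = -1
4) -1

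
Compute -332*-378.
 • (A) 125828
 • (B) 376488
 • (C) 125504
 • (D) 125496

-332 * -378 = 125496
D) 125496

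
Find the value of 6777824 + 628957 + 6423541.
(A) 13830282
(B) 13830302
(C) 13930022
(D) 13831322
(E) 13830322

First: 6777824 + 628957 = 7406781
Then: 7406781 + 6423541 = 13830322
E) 13830322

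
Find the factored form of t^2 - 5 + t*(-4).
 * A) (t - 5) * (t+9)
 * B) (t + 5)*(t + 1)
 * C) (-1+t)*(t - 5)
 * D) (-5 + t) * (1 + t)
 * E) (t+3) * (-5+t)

We need to factor t^2 - 5 + t*(-4).
The factored form is (-5 + t) * (1 + t).
D) (-5 + t) * (1 + t)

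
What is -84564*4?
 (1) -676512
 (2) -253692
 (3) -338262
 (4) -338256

-84564 * 4 = -338256
4) -338256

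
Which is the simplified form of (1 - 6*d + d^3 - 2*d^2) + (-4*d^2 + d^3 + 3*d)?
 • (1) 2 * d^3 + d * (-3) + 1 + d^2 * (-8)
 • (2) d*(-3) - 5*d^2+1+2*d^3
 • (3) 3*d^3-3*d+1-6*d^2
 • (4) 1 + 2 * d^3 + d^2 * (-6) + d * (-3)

Adding the polynomials and combining like terms:
(1 - 6*d + d^3 - 2*d^2) + (-4*d^2 + d^3 + 3*d)
= 1 + 2 * d^3 + d^2 * (-6) + d * (-3)
4) 1 + 2 * d^3 + d^2 * (-6) + d * (-3)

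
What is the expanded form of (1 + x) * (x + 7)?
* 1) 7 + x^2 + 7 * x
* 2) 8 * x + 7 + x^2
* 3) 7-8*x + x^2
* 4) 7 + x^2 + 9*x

Expanding (1 + x) * (x + 7):
= 8 * x + 7 + x^2
2) 8 * x + 7 + x^2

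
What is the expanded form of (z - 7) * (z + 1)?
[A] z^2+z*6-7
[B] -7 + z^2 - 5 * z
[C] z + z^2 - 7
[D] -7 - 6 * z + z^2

Expanding (z - 7) * (z + 1):
= -7 - 6 * z + z^2
D) -7 - 6 * z + z^2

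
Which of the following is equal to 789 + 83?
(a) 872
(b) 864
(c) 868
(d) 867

789 + 83 = 872
a) 872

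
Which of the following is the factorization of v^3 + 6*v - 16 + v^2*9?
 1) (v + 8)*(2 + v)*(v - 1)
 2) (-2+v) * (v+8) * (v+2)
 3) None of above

We need to factor v^3 + 6*v - 16 + v^2*9.
The factored form is (v + 8)*(2 + v)*(v - 1).
1) (v + 8)*(2 + v)*(v - 1)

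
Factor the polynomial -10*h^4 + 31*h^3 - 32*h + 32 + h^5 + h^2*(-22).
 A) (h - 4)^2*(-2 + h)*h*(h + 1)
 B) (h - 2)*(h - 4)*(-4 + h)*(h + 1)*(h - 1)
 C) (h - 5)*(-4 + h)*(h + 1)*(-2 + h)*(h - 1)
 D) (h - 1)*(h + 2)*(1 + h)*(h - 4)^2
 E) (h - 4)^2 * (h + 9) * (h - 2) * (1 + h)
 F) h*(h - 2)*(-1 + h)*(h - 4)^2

We need to factor -10*h^4 + 31*h^3 - 32*h + 32 + h^5 + h^2*(-22).
The factored form is (h - 2)*(h - 4)*(-4 + h)*(h + 1)*(h - 1).
B) (h - 2)*(h - 4)*(-4 + h)*(h + 1)*(h - 1)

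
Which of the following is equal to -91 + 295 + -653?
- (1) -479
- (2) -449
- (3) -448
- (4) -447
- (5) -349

First: -91 + 295 = 204
Then: 204 + -653 = -449
2) -449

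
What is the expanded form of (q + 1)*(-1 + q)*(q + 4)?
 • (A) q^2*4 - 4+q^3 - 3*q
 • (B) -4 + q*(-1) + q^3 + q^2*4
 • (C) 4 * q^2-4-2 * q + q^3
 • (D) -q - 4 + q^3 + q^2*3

Expanding (q + 1)*(-1 + q)*(q + 4):
= -4 + q*(-1) + q^3 + q^2*4
B) -4 + q*(-1) + q^3 + q^2*4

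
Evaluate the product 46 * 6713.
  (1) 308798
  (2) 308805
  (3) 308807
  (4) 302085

46 * 6713 = 308798
1) 308798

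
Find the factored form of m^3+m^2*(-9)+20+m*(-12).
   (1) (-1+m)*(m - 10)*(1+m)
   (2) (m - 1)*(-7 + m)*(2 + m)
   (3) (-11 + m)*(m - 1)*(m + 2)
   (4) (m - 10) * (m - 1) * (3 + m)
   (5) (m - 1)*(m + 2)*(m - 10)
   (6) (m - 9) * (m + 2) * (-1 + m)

We need to factor m^3+m^2*(-9)+20+m*(-12).
The factored form is (m - 1)*(m + 2)*(m - 10).
5) (m - 1)*(m + 2)*(m - 10)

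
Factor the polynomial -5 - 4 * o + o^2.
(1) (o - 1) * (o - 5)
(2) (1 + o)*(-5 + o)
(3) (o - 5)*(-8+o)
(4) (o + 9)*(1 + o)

We need to factor -5 - 4 * o + o^2.
The factored form is (1 + o)*(-5 + o).
2) (1 + o)*(-5 + o)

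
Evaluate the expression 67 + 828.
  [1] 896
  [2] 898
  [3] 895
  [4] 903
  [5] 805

67 + 828 = 895
3) 895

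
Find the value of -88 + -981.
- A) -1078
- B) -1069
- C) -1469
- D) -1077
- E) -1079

-88 + -981 = -1069
B) -1069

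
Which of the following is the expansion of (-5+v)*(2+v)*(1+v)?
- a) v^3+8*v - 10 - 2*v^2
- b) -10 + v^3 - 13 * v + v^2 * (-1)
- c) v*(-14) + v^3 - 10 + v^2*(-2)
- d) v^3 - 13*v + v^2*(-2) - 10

Expanding (-5+v)*(2+v)*(1+v):
= v^3 - 13*v + v^2*(-2) - 10
d) v^3 - 13*v + v^2*(-2) - 10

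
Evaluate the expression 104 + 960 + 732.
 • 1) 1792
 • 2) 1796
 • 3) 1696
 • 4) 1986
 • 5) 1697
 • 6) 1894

First: 104 + 960 = 1064
Then: 1064 + 732 = 1796
2) 1796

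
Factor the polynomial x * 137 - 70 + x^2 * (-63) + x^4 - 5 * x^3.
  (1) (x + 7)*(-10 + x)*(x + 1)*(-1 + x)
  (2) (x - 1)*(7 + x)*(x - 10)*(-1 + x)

We need to factor x * 137 - 70 + x^2 * (-63) + x^4 - 5 * x^3.
The factored form is (x - 1)*(7 + x)*(x - 10)*(-1 + x).
2) (x - 1)*(7 + x)*(x - 10)*(-1 + x)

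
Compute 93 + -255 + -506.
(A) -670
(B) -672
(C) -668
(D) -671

First: 93 + -255 = -162
Then: -162 + -506 = -668
C) -668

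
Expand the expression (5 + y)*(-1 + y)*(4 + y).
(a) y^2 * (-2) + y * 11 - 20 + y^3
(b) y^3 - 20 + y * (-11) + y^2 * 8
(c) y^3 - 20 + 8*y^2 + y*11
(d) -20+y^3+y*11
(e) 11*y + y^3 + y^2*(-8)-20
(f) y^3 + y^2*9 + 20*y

Expanding (5 + y)*(-1 + y)*(4 + y):
= y^3 - 20 + 8*y^2 + y*11
c) y^3 - 20 + 8*y^2 + y*11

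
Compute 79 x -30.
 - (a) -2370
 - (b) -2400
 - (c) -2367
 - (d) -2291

79 * -30 = -2370
a) -2370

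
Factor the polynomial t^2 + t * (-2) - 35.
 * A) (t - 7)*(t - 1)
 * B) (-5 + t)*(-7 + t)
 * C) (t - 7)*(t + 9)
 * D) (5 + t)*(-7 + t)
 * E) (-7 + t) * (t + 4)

We need to factor t^2 + t * (-2) - 35.
The factored form is (5 + t)*(-7 + t).
D) (5 + t)*(-7 + t)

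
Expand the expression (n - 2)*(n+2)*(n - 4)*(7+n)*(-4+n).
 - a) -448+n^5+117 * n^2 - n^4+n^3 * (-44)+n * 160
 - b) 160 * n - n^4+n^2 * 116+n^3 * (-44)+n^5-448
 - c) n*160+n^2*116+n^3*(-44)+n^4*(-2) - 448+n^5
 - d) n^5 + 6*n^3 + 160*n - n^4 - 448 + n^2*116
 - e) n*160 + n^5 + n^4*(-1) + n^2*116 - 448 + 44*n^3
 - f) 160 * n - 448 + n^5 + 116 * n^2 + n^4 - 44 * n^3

Expanding (n - 2)*(n+2)*(n - 4)*(7+n)*(-4+n):
= 160 * n - n^4+n^2 * 116+n^3 * (-44)+n^5-448
b) 160 * n - n^4+n^2 * 116+n^3 * (-44)+n^5-448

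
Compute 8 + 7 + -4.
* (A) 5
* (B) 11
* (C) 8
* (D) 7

First: 8 + 7 = 15
Then: 15 + -4 = 11
B) 11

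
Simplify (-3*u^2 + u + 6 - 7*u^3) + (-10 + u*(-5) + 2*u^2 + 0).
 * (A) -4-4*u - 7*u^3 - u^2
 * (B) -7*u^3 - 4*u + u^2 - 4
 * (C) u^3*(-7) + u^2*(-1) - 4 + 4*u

Adding the polynomials and combining like terms:
(-3*u^2 + u + 6 - 7*u^3) + (-10 + u*(-5) + 2*u^2 + 0)
= -4-4*u - 7*u^3 - u^2
A) -4-4*u - 7*u^3 - u^2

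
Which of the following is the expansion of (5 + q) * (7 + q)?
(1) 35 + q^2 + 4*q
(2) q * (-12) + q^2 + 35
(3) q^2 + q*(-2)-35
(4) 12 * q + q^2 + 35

Expanding (5 + q) * (7 + q):
= 12 * q + q^2 + 35
4) 12 * q + q^2 + 35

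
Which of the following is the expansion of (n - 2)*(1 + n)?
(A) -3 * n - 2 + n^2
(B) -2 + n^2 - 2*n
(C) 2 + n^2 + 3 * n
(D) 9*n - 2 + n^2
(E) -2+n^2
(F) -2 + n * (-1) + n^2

Expanding (n - 2)*(1 + n):
= -2 + n * (-1) + n^2
F) -2 + n * (-1) + n^2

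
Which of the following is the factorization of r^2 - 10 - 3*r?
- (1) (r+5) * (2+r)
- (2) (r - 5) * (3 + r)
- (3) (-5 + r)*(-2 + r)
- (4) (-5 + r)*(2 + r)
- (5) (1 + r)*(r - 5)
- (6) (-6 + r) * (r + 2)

We need to factor r^2 - 10 - 3*r.
The factored form is (-5 + r)*(2 + r).
4) (-5 + r)*(2 + r)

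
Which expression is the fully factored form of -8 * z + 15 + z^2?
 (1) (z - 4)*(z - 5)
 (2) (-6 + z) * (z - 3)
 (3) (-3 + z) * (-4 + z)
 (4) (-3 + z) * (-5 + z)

We need to factor -8 * z + 15 + z^2.
The factored form is (-3 + z) * (-5 + z).
4) (-3 + z) * (-5 + z)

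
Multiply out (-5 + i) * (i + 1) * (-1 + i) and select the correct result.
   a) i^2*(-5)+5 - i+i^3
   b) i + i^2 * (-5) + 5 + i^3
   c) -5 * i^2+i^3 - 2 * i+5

Expanding (-5 + i) * (i + 1) * (-1 + i):
= i^2*(-5)+5 - i+i^3
a) i^2*(-5)+5 - i+i^3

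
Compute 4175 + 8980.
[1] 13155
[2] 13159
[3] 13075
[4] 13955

4175 + 8980 = 13155
1) 13155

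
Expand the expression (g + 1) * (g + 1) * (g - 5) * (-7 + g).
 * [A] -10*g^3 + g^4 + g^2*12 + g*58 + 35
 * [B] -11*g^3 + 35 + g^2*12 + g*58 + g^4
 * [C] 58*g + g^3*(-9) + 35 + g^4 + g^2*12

Expanding (g + 1) * (g + 1) * (g - 5) * (-7 + g):
= -10*g^3 + g^4 + g^2*12 + g*58 + 35
A) -10*g^3 + g^4 + g^2*12 + g*58 + 35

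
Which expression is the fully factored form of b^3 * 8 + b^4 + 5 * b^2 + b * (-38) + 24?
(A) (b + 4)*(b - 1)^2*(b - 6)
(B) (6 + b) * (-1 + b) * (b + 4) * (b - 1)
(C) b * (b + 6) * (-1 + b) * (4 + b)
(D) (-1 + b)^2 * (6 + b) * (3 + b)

We need to factor b^3 * 8 + b^4 + 5 * b^2 + b * (-38) + 24.
The factored form is (6 + b) * (-1 + b) * (b + 4) * (b - 1).
B) (6 + b) * (-1 + b) * (b + 4) * (b - 1)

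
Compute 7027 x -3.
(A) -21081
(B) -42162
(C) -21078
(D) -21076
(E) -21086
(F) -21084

7027 * -3 = -21081
A) -21081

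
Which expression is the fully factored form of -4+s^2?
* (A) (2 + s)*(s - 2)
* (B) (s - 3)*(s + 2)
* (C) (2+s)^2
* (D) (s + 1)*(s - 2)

We need to factor -4+s^2.
The factored form is (2 + s)*(s - 2).
A) (2 + s)*(s - 2)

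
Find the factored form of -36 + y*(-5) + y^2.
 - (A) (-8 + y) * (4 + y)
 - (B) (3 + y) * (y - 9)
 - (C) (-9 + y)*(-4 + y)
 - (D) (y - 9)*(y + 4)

We need to factor -36 + y*(-5) + y^2.
The factored form is (y - 9)*(y + 4).
D) (y - 9)*(y + 4)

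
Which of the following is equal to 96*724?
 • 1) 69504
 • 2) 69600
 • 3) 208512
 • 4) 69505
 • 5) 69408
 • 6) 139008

96 * 724 = 69504
1) 69504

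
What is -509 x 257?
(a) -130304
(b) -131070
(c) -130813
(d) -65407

-509 * 257 = -130813
c) -130813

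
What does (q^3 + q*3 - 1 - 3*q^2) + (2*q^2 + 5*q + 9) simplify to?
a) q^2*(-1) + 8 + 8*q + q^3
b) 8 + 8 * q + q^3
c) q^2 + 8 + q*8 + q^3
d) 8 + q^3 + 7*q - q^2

Adding the polynomials and combining like terms:
(q^3 + q*3 - 1 - 3*q^2) + (2*q^2 + 5*q + 9)
= q^2*(-1) + 8 + 8*q + q^3
a) q^2*(-1) + 8 + 8*q + q^3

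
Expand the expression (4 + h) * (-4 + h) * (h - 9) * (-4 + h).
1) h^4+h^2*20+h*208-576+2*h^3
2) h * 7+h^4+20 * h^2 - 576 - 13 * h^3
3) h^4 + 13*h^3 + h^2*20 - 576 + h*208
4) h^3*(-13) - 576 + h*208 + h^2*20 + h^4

Expanding (4 + h) * (-4 + h) * (h - 9) * (-4 + h):
= h^3*(-13) - 576 + h*208 + h^2*20 + h^4
4) h^3*(-13) - 576 + h*208 + h^2*20 + h^4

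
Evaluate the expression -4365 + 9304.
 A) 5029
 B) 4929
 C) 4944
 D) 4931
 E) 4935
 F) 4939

-4365 + 9304 = 4939
F) 4939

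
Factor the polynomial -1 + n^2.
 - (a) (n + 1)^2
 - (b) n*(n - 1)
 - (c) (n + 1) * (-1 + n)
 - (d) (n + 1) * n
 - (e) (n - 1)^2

We need to factor -1 + n^2.
The factored form is (n + 1) * (-1 + n).
c) (n + 1) * (-1 + n)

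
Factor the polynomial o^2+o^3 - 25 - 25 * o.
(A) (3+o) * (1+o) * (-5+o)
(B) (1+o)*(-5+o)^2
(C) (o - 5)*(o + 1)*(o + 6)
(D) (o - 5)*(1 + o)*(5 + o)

We need to factor o^2+o^3 - 25 - 25 * o.
The factored form is (o - 5)*(1 + o)*(5 + o).
D) (o - 5)*(1 + o)*(5 + o)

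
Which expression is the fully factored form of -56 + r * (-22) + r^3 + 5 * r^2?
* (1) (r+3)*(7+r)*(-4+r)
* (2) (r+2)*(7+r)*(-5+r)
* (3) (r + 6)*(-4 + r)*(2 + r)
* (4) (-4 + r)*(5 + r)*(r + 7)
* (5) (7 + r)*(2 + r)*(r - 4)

We need to factor -56 + r * (-22) + r^3 + 5 * r^2.
The factored form is (7 + r)*(2 + r)*(r - 4).
5) (7 + r)*(2 + r)*(r - 4)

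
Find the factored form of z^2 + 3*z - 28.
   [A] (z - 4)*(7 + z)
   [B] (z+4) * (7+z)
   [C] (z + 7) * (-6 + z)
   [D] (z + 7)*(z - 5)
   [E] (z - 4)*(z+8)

We need to factor z^2 + 3*z - 28.
The factored form is (z - 4)*(7 + z).
A) (z - 4)*(7 + z)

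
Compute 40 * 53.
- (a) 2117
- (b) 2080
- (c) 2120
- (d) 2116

40 * 53 = 2120
c) 2120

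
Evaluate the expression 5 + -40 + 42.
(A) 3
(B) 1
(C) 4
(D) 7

First: 5 + -40 = -35
Then: -35 + 42 = 7
D) 7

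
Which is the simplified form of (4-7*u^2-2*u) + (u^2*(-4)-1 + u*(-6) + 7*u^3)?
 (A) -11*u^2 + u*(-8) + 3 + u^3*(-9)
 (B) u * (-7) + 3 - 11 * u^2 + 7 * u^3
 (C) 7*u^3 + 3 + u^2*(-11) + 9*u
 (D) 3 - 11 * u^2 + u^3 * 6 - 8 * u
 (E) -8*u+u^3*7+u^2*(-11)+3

Adding the polynomials and combining like terms:
(4 - 7*u^2 - 2*u) + (u^2*(-4) - 1 + u*(-6) + 7*u^3)
= -8*u+u^3*7+u^2*(-11)+3
E) -8*u+u^3*7+u^2*(-11)+3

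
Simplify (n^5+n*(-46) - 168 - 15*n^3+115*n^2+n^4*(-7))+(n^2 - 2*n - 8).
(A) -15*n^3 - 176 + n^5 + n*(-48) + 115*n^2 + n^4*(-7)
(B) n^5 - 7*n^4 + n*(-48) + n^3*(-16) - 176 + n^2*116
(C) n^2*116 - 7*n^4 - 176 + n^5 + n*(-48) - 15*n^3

Adding the polynomials and combining like terms:
(n^5 + n*(-46) - 168 - 15*n^3 + 115*n^2 + n^4*(-7)) + (n^2 - 2*n - 8)
= n^2*116 - 7*n^4 - 176 + n^5 + n*(-48) - 15*n^3
C) n^2*116 - 7*n^4 - 176 + n^5 + n*(-48) - 15*n^3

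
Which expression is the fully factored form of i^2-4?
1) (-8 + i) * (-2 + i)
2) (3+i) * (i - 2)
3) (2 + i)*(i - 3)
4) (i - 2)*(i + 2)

We need to factor i^2-4.
The factored form is (i - 2)*(i + 2).
4) (i - 2)*(i + 2)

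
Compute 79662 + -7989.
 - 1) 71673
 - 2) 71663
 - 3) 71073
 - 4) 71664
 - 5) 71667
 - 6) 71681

79662 + -7989 = 71673
1) 71673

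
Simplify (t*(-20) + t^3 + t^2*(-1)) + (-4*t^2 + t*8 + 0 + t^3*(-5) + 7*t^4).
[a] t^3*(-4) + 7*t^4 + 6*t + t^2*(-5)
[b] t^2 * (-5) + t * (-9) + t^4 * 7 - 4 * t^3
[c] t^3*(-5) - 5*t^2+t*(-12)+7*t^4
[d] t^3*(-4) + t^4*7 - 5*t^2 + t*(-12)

Adding the polynomials and combining like terms:
(t*(-20) + t^3 + t^2*(-1)) + (-4*t^2 + t*8 + 0 + t^3*(-5) + 7*t^4)
= t^3*(-4) + t^4*7 - 5*t^2 + t*(-12)
d) t^3*(-4) + t^4*7 - 5*t^2 + t*(-12)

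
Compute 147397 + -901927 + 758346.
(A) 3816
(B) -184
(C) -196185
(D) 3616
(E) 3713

First: 147397 + -901927 = -754530
Then: -754530 + 758346 = 3816
A) 3816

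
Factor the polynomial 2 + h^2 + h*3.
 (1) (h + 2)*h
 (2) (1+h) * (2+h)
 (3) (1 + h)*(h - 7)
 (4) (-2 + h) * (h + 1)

We need to factor 2 + h^2 + h*3.
The factored form is (1+h) * (2+h).
2) (1+h) * (2+h)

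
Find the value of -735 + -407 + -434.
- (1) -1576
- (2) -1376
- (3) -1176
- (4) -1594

First: -735 + -407 = -1142
Then: -1142 + -434 = -1576
1) -1576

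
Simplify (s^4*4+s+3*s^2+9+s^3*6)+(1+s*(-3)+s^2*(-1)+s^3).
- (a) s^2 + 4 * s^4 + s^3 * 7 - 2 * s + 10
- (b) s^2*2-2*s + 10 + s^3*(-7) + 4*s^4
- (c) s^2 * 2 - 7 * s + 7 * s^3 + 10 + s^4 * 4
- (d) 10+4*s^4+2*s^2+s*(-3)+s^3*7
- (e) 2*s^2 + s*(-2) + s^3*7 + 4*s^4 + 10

Adding the polynomials and combining like terms:
(s^4*4 + s + 3*s^2 + 9 + s^3*6) + (1 + s*(-3) + s^2*(-1) + s^3)
= 2*s^2 + s*(-2) + s^3*7 + 4*s^4 + 10
e) 2*s^2 + s*(-2) + s^3*7 + 4*s^4 + 10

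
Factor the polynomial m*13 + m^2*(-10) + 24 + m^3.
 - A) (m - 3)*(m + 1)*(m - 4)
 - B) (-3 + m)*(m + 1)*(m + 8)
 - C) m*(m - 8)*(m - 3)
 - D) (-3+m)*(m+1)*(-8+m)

We need to factor m*13 + m^2*(-10) + 24 + m^3.
The factored form is (-3+m)*(m+1)*(-8+m).
D) (-3+m)*(m+1)*(-8+m)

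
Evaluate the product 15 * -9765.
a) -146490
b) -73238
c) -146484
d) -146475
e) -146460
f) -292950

15 * -9765 = -146475
d) -146475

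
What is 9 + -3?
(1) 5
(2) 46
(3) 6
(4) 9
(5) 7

9 + -3 = 6
3) 6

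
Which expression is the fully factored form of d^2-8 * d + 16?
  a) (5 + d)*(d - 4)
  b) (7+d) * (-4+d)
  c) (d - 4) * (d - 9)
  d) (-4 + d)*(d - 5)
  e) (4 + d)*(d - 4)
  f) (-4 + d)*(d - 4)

We need to factor d^2-8 * d + 16.
The factored form is (-4 + d)*(d - 4).
f) (-4 + d)*(d - 4)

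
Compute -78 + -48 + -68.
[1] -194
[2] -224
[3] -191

First: -78 + -48 = -126
Then: -126 + -68 = -194
1) -194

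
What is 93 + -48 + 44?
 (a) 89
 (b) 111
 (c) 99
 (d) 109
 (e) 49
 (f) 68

First: 93 + -48 = 45
Then: 45 + 44 = 89
a) 89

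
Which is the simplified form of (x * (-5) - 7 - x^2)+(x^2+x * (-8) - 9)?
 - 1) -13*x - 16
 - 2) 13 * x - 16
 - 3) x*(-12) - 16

Adding the polynomials and combining like terms:
(x*(-5) - 7 - x^2) + (x^2 + x*(-8) - 9)
= -13*x - 16
1) -13*x - 16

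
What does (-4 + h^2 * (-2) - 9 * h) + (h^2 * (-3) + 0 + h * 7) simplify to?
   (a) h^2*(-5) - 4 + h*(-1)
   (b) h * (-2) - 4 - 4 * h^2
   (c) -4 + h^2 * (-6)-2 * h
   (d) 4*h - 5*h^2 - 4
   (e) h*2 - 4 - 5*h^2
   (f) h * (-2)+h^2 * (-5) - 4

Adding the polynomials and combining like terms:
(-4 + h^2*(-2) - 9*h) + (h^2*(-3) + 0 + h*7)
= h * (-2)+h^2 * (-5) - 4
f) h * (-2)+h^2 * (-5) - 4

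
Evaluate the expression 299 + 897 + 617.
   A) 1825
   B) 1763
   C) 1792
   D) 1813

First: 299 + 897 = 1196
Then: 1196 + 617 = 1813
D) 1813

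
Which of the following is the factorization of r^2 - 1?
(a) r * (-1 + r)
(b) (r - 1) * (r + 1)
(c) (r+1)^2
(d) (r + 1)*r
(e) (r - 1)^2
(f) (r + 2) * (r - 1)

We need to factor r^2 - 1.
The factored form is (r - 1) * (r + 1).
b) (r - 1) * (r + 1)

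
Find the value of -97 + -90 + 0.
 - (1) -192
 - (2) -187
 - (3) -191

First: -97 + -90 = -187
Then: -187 + 0 = -187
2) -187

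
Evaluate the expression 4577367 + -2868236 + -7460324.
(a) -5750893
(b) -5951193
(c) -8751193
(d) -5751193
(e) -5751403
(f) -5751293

First: 4577367 + -2868236 = 1709131
Then: 1709131 + -7460324 = -5751193
d) -5751193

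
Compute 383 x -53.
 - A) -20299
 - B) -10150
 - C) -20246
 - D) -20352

383 * -53 = -20299
A) -20299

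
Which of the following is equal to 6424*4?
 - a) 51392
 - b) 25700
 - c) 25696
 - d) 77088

6424 * 4 = 25696
c) 25696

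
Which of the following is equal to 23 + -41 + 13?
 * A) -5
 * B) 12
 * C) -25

First: 23 + -41 = -18
Then: -18 + 13 = -5
A) -5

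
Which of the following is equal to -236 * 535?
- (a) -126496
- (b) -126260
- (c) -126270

-236 * 535 = -126260
b) -126260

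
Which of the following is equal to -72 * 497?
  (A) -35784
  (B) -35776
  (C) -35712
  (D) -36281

-72 * 497 = -35784
A) -35784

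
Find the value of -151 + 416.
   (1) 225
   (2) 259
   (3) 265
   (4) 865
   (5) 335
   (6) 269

-151 + 416 = 265
3) 265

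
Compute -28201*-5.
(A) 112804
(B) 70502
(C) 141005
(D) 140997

-28201 * -5 = 141005
C) 141005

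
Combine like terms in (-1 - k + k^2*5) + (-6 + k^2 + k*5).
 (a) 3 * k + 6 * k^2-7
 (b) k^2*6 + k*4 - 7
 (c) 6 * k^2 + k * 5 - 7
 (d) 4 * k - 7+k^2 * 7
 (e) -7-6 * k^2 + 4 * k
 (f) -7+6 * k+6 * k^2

Adding the polynomials and combining like terms:
(-1 - k + k^2*5) + (-6 + k^2 + k*5)
= k^2*6 + k*4 - 7
b) k^2*6 + k*4 - 7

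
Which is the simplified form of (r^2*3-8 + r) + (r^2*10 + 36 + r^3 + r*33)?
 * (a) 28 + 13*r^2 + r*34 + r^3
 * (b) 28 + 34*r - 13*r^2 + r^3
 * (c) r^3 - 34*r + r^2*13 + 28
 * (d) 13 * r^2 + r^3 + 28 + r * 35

Adding the polynomials and combining like terms:
(r^2*3 - 8 + r) + (r^2*10 + 36 + r^3 + r*33)
= 28 + 13*r^2 + r*34 + r^3
a) 28 + 13*r^2 + r*34 + r^3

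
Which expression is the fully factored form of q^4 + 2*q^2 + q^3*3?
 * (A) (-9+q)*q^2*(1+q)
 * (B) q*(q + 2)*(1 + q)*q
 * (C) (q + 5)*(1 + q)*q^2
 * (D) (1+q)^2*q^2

We need to factor q^4 + 2*q^2 + q^3*3.
The factored form is q*(q + 2)*(1 + q)*q.
B) q*(q + 2)*(1 + q)*q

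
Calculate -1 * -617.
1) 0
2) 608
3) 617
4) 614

-1 * -617 = 617
3) 617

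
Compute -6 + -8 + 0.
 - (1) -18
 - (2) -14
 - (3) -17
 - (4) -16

First: -6 + -8 = -14
Then: -14 + 0 = -14
2) -14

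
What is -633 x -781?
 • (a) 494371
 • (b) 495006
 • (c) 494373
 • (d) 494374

-633 * -781 = 494373
c) 494373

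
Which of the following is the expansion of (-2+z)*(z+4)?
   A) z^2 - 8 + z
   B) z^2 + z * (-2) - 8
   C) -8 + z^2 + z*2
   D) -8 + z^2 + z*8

Expanding (-2+z)*(z+4):
= -8 + z^2 + z*2
C) -8 + z^2 + z*2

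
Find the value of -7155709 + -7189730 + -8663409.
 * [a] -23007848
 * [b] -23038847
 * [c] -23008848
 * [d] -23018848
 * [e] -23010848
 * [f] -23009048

First: -7155709 + -7189730 = -14345439
Then: -14345439 + -8663409 = -23008848
c) -23008848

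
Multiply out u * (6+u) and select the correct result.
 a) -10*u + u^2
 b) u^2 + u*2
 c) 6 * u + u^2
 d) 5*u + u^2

Expanding u * (6+u):
= 6 * u + u^2
c) 6 * u + u^2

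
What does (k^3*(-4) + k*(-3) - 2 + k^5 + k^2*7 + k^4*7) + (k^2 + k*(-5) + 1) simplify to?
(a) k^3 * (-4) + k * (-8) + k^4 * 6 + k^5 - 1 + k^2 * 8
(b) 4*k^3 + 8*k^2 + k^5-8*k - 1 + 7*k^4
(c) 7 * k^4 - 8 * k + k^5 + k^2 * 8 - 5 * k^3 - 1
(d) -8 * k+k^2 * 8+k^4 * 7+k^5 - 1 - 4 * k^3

Adding the polynomials and combining like terms:
(k^3*(-4) + k*(-3) - 2 + k^5 + k^2*7 + k^4*7) + (k^2 + k*(-5) + 1)
= -8 * k+k^2 * 8+k^4 * 7+k^5 - 1 - 4 * k^3
d) -8 * k+k^2 * 8+k^4 * 7+k^5 - 1 - 4 * k^3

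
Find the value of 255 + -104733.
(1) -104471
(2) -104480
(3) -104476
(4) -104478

255 + -104733 = -104478
4) -104478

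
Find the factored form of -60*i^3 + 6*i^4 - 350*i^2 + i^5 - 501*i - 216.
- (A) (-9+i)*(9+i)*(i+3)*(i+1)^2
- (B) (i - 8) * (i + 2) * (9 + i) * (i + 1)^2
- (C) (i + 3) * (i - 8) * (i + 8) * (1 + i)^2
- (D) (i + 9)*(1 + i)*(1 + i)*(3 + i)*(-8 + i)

We need to factor -60*i^3 + 6*i^4 - 350*i^2 + i^5 - 501*i - 216.
The factored form is (i + 9)*(1 + i)*(1 + i)*(3 + i)*(-8 + i).
D) (i + 9)*(1 + i)*(1 + i)*(3 + i)*(-8 + i)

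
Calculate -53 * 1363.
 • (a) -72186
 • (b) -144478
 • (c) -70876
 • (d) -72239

-53 * 1363 = -72239
d) -72239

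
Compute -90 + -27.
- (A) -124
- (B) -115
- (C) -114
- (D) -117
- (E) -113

-90 + -27 = -117
D) -117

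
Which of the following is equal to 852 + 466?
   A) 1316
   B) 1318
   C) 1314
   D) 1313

852 + 466 = 1318
B) 1318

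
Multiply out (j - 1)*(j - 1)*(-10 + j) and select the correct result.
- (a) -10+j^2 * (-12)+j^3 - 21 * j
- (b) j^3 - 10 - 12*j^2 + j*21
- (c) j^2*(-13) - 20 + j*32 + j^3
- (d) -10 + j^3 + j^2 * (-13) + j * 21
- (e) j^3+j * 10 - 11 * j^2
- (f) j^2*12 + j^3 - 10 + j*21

Expanding (j - 1)*(j - 1)*(-10 + j):
= j^3 - 10 - 12*j^2 + j*21
b) j^3 - 10 - 12*j^2 + j*21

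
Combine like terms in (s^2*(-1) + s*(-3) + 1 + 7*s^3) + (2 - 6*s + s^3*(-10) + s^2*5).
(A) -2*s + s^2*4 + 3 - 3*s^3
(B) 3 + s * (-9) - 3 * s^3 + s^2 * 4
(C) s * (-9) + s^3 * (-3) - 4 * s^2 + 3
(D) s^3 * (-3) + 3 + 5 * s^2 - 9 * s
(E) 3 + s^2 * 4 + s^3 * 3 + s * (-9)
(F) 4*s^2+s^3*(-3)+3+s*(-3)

Adding the polynomials and combining like terms:
(s^2*(-1) + s*(-3) + 1 + 7*s^3) + (2 - 6*s + s^3*(-10) + s^2*5)
= 3 + s * (-9) - 3 * s^3 + s^2 * 4
B) 3 + s * (-9) - 3 * s^3 + s^2 * 4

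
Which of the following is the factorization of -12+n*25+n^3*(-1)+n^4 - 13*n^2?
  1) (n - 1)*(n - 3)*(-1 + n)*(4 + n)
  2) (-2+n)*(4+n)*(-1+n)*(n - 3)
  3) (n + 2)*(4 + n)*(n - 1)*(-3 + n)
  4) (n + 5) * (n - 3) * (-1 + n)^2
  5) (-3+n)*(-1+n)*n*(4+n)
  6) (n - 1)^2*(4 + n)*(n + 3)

We need to factor -12+n*25+n^3*(-1)+n^4 - 13*n^2.
The factored form is (n - 1)*(n - 3)*(-1 + n)*(4 + n).
1) (n - 1)*(n - 3)*(-1 + n)*(4 + n)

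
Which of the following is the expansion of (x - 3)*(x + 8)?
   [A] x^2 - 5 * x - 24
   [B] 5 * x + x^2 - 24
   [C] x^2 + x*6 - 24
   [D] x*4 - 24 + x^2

Expanding (x - 3)*(x + 8):
= 5 * x + x^2 - 24
B) 5 * x + x^2 - 24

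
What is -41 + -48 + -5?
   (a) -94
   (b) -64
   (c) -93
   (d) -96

First: -41 + -48 = -89
Then: -89 + -5 = -94
a) -94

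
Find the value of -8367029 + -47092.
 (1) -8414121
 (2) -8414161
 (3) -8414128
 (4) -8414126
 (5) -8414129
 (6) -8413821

-8367029 + -47092 = -8414121
1) -8414121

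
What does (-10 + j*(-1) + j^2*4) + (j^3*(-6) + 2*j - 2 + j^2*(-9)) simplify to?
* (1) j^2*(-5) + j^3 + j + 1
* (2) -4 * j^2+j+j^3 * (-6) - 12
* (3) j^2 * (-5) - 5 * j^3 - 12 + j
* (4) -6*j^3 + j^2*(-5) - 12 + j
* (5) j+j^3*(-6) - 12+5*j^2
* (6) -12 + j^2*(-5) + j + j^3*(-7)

Adding the polynomials and combining like terms:
(-10 + j*(-1) + j^2*4) + (j^3*(-6) + 2*j - 2 + j^2*(-9))
= -6*j^3 + j^2*(-5) - 12 + j
4) -6*j^3 + j^2*(-5) - 12 + j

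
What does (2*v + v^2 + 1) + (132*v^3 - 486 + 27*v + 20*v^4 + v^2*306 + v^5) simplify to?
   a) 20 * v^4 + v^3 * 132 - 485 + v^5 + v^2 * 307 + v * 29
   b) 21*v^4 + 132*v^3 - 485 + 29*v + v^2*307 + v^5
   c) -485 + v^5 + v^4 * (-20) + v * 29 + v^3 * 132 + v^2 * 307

Adding the polynomials and combining like terms:
(2*v + v^2 + 1) + (132*v^3 - 486 + 27*v + 20*v^4 + v^2*306 + v^5)
= 20 * v^4 + v^3 * 132 - 485 + v^5 + v^2 * 307 + v * 29
a) 20 * v^4 + v^3 * 132 - 485 + v^5 + v^2 * 307 + v * 29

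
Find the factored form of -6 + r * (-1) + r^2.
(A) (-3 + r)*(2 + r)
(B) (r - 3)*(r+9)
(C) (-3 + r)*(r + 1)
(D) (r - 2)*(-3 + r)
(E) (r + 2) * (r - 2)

We need to factor -6 + r * (-1) + r^2.
The factored form is (-3 + r)*(2 + r).
A) (-3 + r)*(2 + r)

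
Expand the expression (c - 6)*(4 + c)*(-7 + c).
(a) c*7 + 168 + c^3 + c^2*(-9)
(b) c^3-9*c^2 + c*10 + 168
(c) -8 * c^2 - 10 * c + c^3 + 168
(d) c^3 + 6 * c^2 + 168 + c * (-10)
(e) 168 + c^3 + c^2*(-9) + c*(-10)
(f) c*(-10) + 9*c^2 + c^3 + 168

Expanding (c - 6)*(4 + c)*(-7 + c):
= 168 + c^3 + c^2*(-9) + c*(-10)
e) 168 + c^3 + c^2*(-9) + c*(-10)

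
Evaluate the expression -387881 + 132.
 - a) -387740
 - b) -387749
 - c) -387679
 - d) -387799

-387881 + 132 = -387749
b) -387749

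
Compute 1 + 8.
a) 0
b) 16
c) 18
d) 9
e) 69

1 + 8 = 9
d) 9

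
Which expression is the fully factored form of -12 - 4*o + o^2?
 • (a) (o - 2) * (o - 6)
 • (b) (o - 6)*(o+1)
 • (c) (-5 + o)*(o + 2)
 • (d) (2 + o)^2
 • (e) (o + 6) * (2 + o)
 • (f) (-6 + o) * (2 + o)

We need to factor -12 - 4*o + o^2.
The factored form is (-6 + o) * (2 + o).
f) (-6 + o) * (2 + o)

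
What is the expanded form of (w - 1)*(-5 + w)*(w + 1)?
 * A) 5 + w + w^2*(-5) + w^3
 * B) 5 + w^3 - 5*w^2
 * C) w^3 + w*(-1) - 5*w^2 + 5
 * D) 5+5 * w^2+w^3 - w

Expanding (w - 1)*(-5 + w)*(w + 1):
= w^3 + w*(-1) - 5*w^2 + 5
C) w^3 + w*(-1) - 5*w^2 + 5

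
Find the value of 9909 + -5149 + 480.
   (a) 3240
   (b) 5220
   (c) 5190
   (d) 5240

First: 9909 + -5149 = 4760
Then: 4760 + 480 = 5240
d) 5240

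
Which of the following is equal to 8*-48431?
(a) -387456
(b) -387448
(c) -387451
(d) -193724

8 * -48431 = -387448
b) -387448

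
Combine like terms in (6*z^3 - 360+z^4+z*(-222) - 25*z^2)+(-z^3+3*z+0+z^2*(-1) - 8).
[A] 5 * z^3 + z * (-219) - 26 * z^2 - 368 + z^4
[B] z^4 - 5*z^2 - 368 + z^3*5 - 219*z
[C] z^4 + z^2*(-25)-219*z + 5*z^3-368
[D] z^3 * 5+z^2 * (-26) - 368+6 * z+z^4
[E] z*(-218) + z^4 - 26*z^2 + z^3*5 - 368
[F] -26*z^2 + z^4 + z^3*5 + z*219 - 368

Adding the polynomials and combining like terms:
(6*z^3 - 360 + z^4 + z*(-222) - 25*z^2) + (-z^3 + 3*z + 0 + z^2*(-1) - 8)
= 5 * z^3 + z * (-219) - 26 * z^2 - 368 + z^4
A) 5 * z^3 + z * (-219) - 26 * z^2 - 368 + z^4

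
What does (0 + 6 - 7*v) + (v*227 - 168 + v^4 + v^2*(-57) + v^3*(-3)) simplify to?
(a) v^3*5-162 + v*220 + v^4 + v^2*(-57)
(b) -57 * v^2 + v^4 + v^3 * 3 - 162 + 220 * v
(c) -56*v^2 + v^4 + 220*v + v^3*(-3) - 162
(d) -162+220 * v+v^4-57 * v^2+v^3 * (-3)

Adding the polynomials and combining like terms:
(0 + 6 - 7*v) + (v*227 - 168 + v^4 + v^2*(-57) + v^3*(-3))
= -162+220 * v+v^4-57 * v^2+v^3 * (-3)
d) -162+220 * v+v^4-57 * v^2+v^3 * (-3)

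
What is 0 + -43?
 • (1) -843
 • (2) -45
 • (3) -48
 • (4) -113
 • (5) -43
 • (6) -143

0 + -43 = -43
5) -43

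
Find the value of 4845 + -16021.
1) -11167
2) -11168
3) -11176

4845 + -16021 = -11176
3) -11176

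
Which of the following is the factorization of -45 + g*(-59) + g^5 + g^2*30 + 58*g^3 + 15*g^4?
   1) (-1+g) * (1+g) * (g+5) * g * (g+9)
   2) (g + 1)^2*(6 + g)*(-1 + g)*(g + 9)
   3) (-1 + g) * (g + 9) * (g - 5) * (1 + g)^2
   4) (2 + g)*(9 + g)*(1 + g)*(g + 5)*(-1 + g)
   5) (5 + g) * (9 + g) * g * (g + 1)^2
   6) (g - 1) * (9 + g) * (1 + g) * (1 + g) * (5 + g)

We need to factor -45 + g*(-59) + g^5 + g^2*30 + 58*g^3 + 15*g^4.
The factored form is (g - 1) * (9 + g) * (1 + g) * (1 + g) * (5 + g).
6) (g - 1) * (9 + g) * (1 + g) * (1 + g) * (5 + g)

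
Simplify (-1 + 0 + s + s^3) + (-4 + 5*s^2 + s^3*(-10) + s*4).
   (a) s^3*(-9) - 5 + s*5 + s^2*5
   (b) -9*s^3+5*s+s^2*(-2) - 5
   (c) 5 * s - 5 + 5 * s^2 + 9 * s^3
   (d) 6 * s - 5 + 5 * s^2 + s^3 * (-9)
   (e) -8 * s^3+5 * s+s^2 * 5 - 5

Adding the polynomials and combining like terms:
(-1 + 0 + s + s^3) + (-4 + 5*s^2 + s^3*(-10) + s*4)
= s^3*(-9) - 5 + s*5 + s^2*5
a) s^3*(-9) - 5 + s*5 + s^2*5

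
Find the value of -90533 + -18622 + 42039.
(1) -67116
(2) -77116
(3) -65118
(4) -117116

First: -90533 + -18622 = -109155
Then: -109155 + 42039 = -67116
1) -67116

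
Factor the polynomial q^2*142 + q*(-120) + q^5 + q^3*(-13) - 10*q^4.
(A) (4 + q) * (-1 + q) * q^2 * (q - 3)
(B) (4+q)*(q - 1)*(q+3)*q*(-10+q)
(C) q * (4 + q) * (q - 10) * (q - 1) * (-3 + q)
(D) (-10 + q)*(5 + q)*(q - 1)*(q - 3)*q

We need to factor q^2*142 + q*(-120) + q^5 + q^3*(-13) - 10*q^4.
The factored form is q * (4 + q) * (q - 10) * (q - 1) * (-3 + q).
C) q * (4 + q) * (q - 10) * (q - 1) * (-3 + q)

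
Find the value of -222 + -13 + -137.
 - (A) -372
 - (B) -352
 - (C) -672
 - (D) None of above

First: -222 + -13 = -235
Then: -235 + -137 = -372
A) -372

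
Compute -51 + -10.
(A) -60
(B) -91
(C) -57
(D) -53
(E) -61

-51 + -10 = -61
E) -61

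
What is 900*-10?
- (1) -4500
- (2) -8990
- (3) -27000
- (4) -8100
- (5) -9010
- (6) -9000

900 * -10 = -9000
6) -9000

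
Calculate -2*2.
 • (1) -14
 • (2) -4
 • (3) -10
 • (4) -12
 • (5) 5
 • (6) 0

-2 * 2 = -4
2) -4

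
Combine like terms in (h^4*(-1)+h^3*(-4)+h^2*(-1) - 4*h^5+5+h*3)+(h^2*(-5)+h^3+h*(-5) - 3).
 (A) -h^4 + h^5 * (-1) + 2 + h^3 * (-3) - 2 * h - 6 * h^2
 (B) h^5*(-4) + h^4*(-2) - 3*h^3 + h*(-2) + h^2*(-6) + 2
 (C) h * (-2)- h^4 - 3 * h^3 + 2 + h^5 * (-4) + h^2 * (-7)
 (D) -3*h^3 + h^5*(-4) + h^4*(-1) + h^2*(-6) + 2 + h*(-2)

Adding the polynomials and combining like terms:
(h^4*(-1) + h^3*(-4) + h^2*(-1) - 4*h^5 + 5 + h*3) + (h^2*(-5) + h^3 + h*(-5) - 3)
= -3*h^3 + h^5*(-4) + h^4*(-1) + h^2*(-6) + 2 + h*(-2)
D) -3*h^3 + h^5*(-4) + h^4*(-1) + h^2*(-6) + 2 + h*(-2)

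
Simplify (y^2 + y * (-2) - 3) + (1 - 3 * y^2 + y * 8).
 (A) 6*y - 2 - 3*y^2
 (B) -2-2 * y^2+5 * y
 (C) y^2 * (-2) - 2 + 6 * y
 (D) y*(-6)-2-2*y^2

Adding the polynomials and combining like terms:
(y^2 + y*(-2) - 3) + (1 - 3*y^2 + y*8)
= y^2 * (-2) - 2 + 6 * y
C) y^2 * (-2) - 2 + 6 * y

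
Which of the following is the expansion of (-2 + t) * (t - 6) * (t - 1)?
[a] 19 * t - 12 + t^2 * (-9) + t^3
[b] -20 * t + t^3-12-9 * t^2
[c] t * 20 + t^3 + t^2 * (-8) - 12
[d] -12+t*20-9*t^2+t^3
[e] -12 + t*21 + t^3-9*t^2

Expanding (-2 + t) * (t - 6) * (t - 1):
= -12+t*20-9*t^2+t^3
d) -12+t*20-9*t^2+t^3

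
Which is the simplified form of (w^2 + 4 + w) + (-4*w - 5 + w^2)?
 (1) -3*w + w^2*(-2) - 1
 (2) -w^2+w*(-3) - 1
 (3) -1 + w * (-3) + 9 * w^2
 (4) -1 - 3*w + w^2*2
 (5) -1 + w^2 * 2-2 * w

Adding the polynomials and combining like terms:
(w^2 + 4 + w) + (-4*w - 5 + w^2)
= -1 - 3*w + w^2*2
4) -1 - 3*w + w^2*2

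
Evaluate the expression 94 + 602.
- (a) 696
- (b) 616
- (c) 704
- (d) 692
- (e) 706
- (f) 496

94 + 602 = 696
a) 696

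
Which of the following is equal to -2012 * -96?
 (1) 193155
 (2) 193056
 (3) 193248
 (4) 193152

-2012 * -96 = 193152
4) 193152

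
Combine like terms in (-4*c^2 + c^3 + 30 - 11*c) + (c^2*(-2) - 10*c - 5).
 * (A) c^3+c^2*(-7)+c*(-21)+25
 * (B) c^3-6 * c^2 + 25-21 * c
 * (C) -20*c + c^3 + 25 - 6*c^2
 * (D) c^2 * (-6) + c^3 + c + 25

Adding the polynomials and combining like terms:
(-4*c^2 + c^3 + 30 - 11*c) + (c^2*(-2) - 10*c - 5)
= c^3-6 * c^2 + 25-21 * c
B) c^3-6 * c^2 + 25-21 * c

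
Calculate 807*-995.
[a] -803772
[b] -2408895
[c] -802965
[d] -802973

807 * -995 = -802965
c) -802965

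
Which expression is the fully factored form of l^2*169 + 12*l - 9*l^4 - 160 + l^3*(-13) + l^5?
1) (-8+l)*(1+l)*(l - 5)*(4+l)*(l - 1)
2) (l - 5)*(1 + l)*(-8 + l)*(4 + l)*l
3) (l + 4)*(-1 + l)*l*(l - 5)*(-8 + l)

We need to factor l^2*169 + 12*l - 9*l^4 - 160 + l^3*(-13) + l^5.
The factored form is (-8+l)*(1+l)*(l - 5)*(4+l)*(l - 1).
1) (-8+l)*(1+l)*(l - 5)*(4+l)*(l - 1)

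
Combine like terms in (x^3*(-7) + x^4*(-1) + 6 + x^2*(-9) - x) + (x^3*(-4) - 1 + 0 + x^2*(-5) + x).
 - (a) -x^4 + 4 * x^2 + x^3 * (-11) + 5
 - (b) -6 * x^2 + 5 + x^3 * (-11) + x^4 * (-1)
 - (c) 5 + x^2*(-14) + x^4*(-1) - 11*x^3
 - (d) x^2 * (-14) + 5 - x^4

Adding the polynomials and combining like terms:
(x^3*(-7) + x^4*(-1) + 6 + x^2*(-9) - x) + (x^3*(-4) - 1 + 0 + x^2*(-5) + x)
= 5 + x^2*(-14) + x^4*(-1) - 11*x^3
c) 5 + x^2*(-14) + x^4*(-1) - 11*x^3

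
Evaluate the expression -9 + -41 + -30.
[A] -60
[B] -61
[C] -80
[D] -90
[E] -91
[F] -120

First: -9 + -41 = -50
Then: -50 + -30 = -80
C) -80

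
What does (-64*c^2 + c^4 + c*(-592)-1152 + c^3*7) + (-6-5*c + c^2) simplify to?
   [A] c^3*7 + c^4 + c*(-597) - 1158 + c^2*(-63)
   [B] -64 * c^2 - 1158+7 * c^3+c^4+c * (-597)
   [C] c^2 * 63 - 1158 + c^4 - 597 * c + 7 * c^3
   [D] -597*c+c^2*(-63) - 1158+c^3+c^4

Adding the polynomials and combining like terms:
(-64*c^2 + c^4 + c*(-592) - 1152 + c^3*7) + (-6 - 5*c + c^2)
= c^3*7 + c^4 + c*(-597) - 1158 + c^2*(-63)
A) c^3*7 + c^4 + c*(-597) - 1158 + c^2*(-63)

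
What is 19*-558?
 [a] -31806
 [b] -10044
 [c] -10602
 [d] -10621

19 * -558 = -10602
c) -10602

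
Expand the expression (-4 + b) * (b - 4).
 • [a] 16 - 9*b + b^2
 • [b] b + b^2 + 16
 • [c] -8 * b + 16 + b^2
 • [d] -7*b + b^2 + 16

Expanding (-4 + b) * (b - 4):
= -8 * b + 16 + b^2
c) -8 * b + 16 + b^2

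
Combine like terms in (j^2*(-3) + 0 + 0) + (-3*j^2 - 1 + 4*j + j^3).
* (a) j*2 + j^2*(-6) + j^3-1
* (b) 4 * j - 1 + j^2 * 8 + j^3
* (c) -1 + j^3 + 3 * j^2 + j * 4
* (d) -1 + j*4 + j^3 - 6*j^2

Adding the polynomials and combining like terms:
(j^2*(-3) + 0 + 0) + (-3*j^2 - 1 + 4*j + j^3)
= -1 + j*4 + j^3 - 6*j^2
d) -1 + j*4 + j^3 - 6*j^2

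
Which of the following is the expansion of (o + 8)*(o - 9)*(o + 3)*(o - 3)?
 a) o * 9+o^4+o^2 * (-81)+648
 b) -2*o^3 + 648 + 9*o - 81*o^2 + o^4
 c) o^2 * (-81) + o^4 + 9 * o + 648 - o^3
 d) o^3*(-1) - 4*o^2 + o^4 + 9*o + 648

Expanding (o + 8)*(o - 9)*(o + 3)*(o - 3):
= o^2 * (-81) + o^4 + 9 * o + 648 - o^3
c) o^2 * (-81) + o^4 + 9 * o + 648 - o^3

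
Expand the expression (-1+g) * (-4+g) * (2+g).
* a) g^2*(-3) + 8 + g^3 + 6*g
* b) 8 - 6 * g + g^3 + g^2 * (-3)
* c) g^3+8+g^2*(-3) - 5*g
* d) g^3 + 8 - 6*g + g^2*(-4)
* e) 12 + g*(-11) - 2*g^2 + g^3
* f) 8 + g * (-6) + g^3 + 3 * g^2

Expanding (-1+g) * (-4+g) * (2+g):
= 8 - 6 * g + g^3 + g^2 * (-3)
b) 8 - 6 * g + g^3 + g^2 * (-3)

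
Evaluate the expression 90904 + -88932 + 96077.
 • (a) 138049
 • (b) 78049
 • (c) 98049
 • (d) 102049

First: 90904 + -88932 = 1972
Then: 1972 + 96077 = 98049
c) 98049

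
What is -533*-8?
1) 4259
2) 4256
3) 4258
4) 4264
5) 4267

-533 * -8 = 4264
4) 4264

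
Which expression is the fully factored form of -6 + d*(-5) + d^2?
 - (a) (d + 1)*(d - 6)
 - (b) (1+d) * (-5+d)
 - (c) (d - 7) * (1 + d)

We need to factor -6 + d*(-5) + d^2.
The factored form is (d + 1)*(d - 6).
a) (d + 1)*(d - 6)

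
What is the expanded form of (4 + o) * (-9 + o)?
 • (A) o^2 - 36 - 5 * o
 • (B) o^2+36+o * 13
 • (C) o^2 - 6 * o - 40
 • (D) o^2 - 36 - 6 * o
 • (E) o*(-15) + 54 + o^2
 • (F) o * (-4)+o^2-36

Expanding (4 + o) * (-9 + o):
= o^2 - 36 - 5 * o
A) o^2 - 36 - 5 * o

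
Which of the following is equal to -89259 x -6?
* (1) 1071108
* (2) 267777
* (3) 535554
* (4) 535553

-89259 * -6 = 535554
3) 535554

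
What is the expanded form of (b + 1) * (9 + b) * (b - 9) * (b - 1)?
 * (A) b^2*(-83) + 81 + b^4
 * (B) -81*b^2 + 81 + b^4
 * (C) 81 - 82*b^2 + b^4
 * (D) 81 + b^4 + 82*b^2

Expanding (b + 1) * (9 + b) * (b - 9) * (b - 1):
= 81 - 82*b^2 + b^4
C) 81 - 82*b^2 + b^4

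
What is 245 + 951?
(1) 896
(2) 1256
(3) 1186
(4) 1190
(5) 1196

245 + 951 = 1196
5) 1196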